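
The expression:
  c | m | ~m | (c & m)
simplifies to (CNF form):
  True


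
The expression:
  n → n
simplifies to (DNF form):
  True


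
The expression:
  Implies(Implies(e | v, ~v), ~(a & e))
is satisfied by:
  {v: True, e: False, a: False}
  {e: False, a: False, v: False}
  {a: True, v: True, e: False}
  {a: True, e: False, v: False}
  {v: True, e: True, a: False}
  {e: True, v: False, a: False}
  {a: True, e: True, v: True}


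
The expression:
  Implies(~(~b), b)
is always true.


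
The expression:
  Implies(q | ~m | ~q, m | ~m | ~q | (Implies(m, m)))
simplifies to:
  True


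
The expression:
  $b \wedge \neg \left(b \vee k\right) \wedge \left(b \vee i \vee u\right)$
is never true.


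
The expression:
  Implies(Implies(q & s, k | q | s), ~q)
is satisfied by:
  {q: False}


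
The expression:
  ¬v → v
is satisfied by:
  {v: True}


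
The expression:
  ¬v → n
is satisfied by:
  {n: True, v: True}
  {n: True, v: False}
  {v: True, n: False}


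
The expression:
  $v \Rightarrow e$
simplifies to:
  $e \vee \neg v$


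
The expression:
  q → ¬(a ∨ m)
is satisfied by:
  {m: False, q: False, a: False}
  {a: True, m: False, q: False}
  {m: True, a: False, q: False}
  {a: True, m: True, q: False}
  {q: True, a: False, m: False}


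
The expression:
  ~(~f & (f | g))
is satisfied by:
  {f: True, g: False}
  {g: False, f: False}
  {g: True, f: True}


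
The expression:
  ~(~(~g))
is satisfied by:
  {g: False}


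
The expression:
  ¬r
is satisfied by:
  {r: False}


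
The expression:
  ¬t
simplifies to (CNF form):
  ¬t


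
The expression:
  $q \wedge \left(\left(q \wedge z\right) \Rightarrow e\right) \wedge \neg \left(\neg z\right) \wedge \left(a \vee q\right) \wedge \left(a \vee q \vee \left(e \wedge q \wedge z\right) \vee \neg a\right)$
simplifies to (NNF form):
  $e \wedge q \wedge z$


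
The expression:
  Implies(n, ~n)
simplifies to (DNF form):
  ~n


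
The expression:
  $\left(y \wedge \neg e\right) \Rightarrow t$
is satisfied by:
  {t: True, e: True, y: False}
  {t: True, e: False, y: False}
  {e: True, t: False, y: False}
  {t: False, e: False, y: False}
  {y: True, t: True, e: True}
  {y: True, t: True, e: False}
  {y: True, e: True, t: False}


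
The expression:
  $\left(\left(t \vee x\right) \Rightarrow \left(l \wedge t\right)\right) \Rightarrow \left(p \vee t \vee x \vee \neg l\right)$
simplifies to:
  $p \vee t \vee x \vee \neg l$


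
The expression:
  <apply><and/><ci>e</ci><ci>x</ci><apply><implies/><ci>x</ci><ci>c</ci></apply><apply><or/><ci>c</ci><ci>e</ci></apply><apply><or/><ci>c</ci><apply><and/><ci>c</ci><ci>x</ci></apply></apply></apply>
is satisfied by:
  {c: True, e: True, x: True}


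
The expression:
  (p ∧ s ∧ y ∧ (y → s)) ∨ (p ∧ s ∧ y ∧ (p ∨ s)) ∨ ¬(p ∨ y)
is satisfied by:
  {s: True, y: False, p: False}
  {s: False, y: False, p: False}
  {y: True, p: True, s: True}


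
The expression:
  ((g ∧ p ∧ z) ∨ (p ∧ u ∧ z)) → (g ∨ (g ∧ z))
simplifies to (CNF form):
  g ∨ ¬p ∨ ¬u ∨ ¬z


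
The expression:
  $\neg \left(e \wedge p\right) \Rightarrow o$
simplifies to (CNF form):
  $\left(e \vee o\right) \wedge \left(o \vee p\right)$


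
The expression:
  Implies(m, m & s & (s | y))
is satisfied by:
  {s: True, m: False}
  {m: False, s: False}
  {m: True, s: True}


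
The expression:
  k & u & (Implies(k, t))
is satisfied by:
  {t: True, u: True, k: True}


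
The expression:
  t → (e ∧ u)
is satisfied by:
  {u: True, e: True, t: False}
  {u: True, e: False, t: False}
  {e: True, u: False, t: False}
  {u: False, e: False, t: False}
  {t: True, u: True, e: True}


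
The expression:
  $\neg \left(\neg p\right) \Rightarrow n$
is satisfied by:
  {n: True, p: False}
  {p: False, n: False}
  {p: True, n: True}


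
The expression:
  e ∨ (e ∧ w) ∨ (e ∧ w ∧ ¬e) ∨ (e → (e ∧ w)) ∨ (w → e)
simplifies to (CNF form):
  True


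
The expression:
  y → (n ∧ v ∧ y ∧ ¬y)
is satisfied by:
  {y: False}


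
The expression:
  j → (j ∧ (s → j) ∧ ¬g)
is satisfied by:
  {g: False, j: False}
  {j: True, g: False}
  {g: True, j: False}


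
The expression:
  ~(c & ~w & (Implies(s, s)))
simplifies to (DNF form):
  w | ~c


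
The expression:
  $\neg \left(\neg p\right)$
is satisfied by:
  {p: True}


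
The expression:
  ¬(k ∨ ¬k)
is never true.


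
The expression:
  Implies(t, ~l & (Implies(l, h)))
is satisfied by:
  {l: False, t: False}
  {t: True, l: False}
  {l: True, t: False}


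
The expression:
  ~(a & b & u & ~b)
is always true.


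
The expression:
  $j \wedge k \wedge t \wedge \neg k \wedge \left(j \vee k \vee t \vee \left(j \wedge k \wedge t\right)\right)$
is never true.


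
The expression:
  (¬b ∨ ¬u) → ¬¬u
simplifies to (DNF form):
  u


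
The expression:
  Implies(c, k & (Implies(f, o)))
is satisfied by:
  {o: True, k: True, c: False, f: False}
  {k: True, o: False, c: False, f: False}
  {f: True, o: True, k: True, c: False}
  {f: True, k: True, o: False, c: False}
  {o: True, f: False, k: False, c: False}
  {f: False, k: False, c: False, o: False}
  {f: True, o: True, k: False, c: False}
  {f: True, o: False, k: False, c: False}
  {o: True, c: True, k: True, f: False}
  {c: True, k: True, f: False, o: False}
  {o: True, f: True, c: True, k: True}


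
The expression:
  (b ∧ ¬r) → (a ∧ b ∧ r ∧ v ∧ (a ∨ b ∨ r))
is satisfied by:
  {r: True, b: False}
  {b: False, r: False}
  {b: True, r: True}


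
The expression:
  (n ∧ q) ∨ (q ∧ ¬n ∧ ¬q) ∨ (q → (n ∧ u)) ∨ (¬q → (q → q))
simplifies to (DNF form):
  True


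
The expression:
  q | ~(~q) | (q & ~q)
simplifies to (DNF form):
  q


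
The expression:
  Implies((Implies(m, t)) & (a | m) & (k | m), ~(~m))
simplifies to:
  m | ~a | ~k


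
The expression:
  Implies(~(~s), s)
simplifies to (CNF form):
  True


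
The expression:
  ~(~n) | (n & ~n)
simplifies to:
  n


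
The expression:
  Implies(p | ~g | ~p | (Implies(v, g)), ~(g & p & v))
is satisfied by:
  {p: False, v: False, g: False}
  {g: True, p: False, v: False}
  {v: True, p: False, g: False}
  {g: True, v: True, p: False}
  {p: True, g: False, v: False}
  {g: True, p: True, v: False}
  {v: True, p: True, g: False}


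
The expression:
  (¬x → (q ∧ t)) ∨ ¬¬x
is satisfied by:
  {x: True, t: True, q: True}
  {x: True, t: True, q: False}
  {x: True, q: True, t: False}
  {x: True, q: False, t: False}
  {t: True, q: True, x: False}


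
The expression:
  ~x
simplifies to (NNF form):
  ~x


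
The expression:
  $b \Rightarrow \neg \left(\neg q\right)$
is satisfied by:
  {q: True, b: False}
  {b: False, q: False}
  {b: True, q: True}


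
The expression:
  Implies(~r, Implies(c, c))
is always true.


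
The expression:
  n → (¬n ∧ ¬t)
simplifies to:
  ¬n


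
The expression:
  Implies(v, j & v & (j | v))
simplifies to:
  j | ~v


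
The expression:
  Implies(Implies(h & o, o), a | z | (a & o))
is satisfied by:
  {a: True, z: True}
  {a: True, z: False}
  {z: True, a: False}


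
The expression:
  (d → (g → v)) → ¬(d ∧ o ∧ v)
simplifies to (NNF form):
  ¬d ∨ ¬o ∨ ¬v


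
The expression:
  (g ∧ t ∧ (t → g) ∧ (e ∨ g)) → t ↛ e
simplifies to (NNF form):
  ¬e ∨ ¬g ∨ ¬t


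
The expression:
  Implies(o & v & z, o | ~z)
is always true.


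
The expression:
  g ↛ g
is never true.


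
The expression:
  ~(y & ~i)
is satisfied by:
  {i: True, y: False}
  {y: False, i: False}
  {y: True, i: True}


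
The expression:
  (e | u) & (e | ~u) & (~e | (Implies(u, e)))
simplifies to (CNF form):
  e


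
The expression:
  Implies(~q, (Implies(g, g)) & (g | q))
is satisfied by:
  {q: True, g: True}
  {q: True, g: False}
  {g: True, q: False}


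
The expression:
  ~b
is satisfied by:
  {b: False}


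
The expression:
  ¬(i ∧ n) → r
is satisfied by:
  {i: True, r: True, n: True}
  {i: True, r: True, n: False}
  {r: True, n: True, i: False}
  {r: True, n: False, i: False}
  {i: True, n: True, r: False}


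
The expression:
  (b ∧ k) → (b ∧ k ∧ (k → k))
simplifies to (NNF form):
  True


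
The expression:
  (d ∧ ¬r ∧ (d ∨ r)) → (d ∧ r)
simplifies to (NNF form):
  r ∨ ¬d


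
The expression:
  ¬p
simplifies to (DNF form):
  ¬p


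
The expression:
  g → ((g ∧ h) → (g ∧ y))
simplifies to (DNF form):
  y ∨ ¬g ∨ ¬h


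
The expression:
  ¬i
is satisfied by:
  {i: False}


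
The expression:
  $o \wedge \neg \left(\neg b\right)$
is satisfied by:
  {b: True, o: True}


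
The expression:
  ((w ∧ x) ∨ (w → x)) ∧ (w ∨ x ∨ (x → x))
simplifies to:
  x ∨ ¬w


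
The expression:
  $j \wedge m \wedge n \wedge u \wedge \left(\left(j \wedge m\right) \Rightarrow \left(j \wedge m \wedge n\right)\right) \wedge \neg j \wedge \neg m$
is never true.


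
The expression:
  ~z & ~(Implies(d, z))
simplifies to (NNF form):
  d & ~z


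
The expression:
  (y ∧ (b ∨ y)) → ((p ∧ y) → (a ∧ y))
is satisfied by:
  {a: True, p: False, y: False}
  {p: False, y: False, a: False}
  {a: True, y: True, p: False}
  {y: True, p: False, a: False}
  {a: True, p: True, y: False}
  {p: True, a: False, y: False}
  {a: True, y: True, p: True}


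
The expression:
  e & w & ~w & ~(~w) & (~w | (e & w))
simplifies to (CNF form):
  False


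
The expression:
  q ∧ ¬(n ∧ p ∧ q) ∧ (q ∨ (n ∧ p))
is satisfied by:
  {q: True, p: False, n: False}
  {n: True, q: True, p: False}
  {p: True, q: True, n: False}


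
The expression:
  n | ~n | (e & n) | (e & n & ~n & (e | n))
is always true.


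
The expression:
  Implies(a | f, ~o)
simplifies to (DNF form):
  ~o | (~a & ~f)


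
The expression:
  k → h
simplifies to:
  h ∨ ¬k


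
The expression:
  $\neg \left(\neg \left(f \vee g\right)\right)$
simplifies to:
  $f \vee g$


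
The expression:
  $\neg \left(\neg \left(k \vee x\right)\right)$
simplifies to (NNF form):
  $k \vee x$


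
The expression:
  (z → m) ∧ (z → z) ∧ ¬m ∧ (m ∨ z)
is never true.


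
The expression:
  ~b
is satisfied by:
  {b: False}


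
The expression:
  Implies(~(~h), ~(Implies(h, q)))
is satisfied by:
  {h: False, q: False}
  {q: True, h: False}
  {h: True, q: False}


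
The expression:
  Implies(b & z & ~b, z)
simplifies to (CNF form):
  True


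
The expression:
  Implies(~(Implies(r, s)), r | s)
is always true.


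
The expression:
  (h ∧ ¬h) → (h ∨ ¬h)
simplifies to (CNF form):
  True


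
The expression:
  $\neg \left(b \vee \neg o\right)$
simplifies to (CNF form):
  $o \wedge \neg b$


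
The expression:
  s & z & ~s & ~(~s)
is never true.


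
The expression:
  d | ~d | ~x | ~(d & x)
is always true.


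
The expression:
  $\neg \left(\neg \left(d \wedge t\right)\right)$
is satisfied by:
  {t: True, d: True}


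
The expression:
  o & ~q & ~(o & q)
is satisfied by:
  {o: True, q: False}


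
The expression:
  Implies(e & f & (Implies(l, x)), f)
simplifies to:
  True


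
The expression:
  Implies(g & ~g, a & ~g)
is always true.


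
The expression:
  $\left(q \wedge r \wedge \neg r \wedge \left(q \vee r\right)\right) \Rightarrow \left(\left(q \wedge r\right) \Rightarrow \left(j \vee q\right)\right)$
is always true.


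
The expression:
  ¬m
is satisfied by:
  {m: False}


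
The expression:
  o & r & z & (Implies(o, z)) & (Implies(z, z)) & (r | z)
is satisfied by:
  {r: True, z: True, o: True}


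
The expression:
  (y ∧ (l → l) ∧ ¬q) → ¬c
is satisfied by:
  {q: True, c: False, y: False}
  {c: False, y: False, q: False}
  {y: True, q: True, c: False}
  {y: True, c: False, q: False}
  {q: True, c: True, y: False}
  {c: True, q: False, y: False}
  {y: True, c: True, q: True}


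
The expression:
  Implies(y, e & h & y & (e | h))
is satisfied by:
  {h: True, e: True, y: False}
  {h: True, e: False, y: False}
  {e: True, h: False, y: False}
  {h: False, e: False, y: False}
  {y: True, h: True, e: True}


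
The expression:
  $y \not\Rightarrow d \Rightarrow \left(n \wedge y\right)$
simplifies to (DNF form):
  $d \vee n \vee \neg y$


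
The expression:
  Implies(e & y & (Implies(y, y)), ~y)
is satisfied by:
  {e: False, y: False}
  {y: True, e: False}
  {e: True, y: False}


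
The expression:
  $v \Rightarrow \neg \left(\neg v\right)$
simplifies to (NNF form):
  $\text{True}$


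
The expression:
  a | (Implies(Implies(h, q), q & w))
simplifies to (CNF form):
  (a | h | q) & (a | h | w) & (a | q | ~q) & (a | w | ~q)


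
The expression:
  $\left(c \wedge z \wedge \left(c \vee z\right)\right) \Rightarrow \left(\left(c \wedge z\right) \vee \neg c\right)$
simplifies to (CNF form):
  $\text{True}$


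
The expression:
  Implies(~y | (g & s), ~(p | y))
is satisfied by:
  {y: True, g: False, p: False, s: False}
  {s: True, y: True, g: False, p: False}
  {y: True, p: True, g: False, s: False}
  {s: True, y: True, p: True, g: False}
  {y: True, g: True, p: False, s: False}
  {y: True, p: True, g: True, s: False}
  {s: False, g: False, p: False, y: False}
  {s: True, g: False, p: False, y: False}
  {g: True, s: False, p: False, y: False}
  {s: True, g: True, p: False, y: False}


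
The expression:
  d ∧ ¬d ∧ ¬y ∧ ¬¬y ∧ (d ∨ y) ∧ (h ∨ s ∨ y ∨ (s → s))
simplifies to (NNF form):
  False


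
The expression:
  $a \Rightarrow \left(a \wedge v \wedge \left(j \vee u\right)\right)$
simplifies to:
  $\left(j \wedge v\right) \vee \left(u \wedge v\right) \vee \neg a$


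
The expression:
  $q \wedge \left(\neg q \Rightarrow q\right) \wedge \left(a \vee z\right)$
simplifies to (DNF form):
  $\left(a \wedge q\right) \vee \left(q \wedge z\right)$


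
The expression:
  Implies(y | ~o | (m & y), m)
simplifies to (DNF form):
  m | (o & ~y)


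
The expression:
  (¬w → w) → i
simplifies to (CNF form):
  i ∨ ¬w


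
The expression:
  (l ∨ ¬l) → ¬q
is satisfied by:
  {q: False}


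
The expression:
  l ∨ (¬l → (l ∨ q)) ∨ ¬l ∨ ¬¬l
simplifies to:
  True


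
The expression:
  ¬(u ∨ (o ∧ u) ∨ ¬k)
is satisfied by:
  {k: True, u: False}


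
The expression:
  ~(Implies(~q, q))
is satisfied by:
  {q: False}


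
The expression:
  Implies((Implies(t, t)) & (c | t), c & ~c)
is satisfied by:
  {t: False, c: False}


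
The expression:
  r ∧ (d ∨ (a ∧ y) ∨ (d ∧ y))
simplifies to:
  r ∧ (a ∨ d) ∧ (d ∨ y)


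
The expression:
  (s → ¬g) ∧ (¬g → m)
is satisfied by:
  {m: True, s: False, g: False}
  {g: True, m: True, s: False}
  {g: True, s: False, m: False}
  {m: True, s: True, g: False}


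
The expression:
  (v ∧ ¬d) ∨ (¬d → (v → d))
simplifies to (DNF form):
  True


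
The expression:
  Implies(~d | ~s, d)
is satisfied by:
  {d: True}


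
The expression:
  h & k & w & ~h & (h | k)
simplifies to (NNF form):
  False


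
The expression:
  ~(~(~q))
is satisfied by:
  {q: False}


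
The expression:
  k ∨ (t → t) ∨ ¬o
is always true.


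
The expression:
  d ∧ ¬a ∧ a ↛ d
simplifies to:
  False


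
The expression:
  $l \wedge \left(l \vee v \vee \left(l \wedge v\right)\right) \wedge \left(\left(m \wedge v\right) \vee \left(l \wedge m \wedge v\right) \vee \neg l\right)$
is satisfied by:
  {v: True, m: True, l: True}


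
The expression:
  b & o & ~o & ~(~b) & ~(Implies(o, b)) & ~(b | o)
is never true.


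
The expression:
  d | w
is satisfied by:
  {d: True, w: True}
  {d: True, w: False}
  {w: True, d: False}


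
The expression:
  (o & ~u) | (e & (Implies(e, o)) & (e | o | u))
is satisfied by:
  {e: True, o: True, u: False}
  {o: True, u: False, e: False}
  {e: True, u: True, o: True}


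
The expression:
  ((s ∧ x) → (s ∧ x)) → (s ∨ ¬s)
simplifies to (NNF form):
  True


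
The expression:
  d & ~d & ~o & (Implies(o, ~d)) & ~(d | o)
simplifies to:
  False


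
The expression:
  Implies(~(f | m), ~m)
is always true.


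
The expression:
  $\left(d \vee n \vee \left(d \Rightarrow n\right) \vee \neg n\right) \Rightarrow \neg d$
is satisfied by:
  {d: False}


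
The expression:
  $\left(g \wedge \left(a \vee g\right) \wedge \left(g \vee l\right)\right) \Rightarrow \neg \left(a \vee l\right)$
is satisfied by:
  {a: False, g: False, l: False}
  {l: True, a: False, g: False}
  {a: True, l: False, g: False}
  {l: True, a: True, g: False}
  {g: True, l: False, a: False}


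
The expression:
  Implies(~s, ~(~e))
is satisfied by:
  {e: True, s: True}
  {e: True, s: False}
  {s: True, e: False}


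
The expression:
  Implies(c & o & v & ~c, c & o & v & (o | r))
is always true.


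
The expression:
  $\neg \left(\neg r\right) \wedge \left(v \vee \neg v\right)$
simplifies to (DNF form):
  $r$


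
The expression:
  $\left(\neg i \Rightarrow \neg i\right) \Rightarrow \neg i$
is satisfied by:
  {i: False}


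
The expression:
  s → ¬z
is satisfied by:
  {s: False, z: False}
  {z: True, s: False}
  {s: True, z: False}


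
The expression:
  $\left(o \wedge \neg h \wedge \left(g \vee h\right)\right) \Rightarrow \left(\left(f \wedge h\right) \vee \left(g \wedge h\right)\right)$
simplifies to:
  $h \vee \neg g \vee \neg o$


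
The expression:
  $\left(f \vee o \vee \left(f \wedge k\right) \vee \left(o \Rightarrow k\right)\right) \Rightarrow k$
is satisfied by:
  {k: True}


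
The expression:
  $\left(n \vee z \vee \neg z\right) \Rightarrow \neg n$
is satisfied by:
  {n: False}


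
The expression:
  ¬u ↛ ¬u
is never true.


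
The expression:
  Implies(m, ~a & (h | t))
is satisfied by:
  {t: True, h: True, m: False, a: False}
  {t: True, h: False, m: False, a: False}
  {h: True, t: False, m: False, a: False}
  {t: False, h: False, m: False, a: False}
  {a: True, t: True, h: True, m: False}
  {a: True, t: True, h: False, m: False}
  {a: True, h: True, t: False, m: False}
  {a: True, h: False, t: False, m: False}
  {t: True, m: True, h: True, a: False}
  {t: True, m: True, h: False, a: False}
  {m: True, h: True, t: False, a: False}


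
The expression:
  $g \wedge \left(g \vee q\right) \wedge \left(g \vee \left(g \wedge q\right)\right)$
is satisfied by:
  {g: True}


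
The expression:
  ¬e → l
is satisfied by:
  {l: True, e: True}
  {l: True, e: False}
  {e: True, l: False}


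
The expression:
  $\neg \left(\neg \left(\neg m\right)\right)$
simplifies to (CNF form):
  $\neg m$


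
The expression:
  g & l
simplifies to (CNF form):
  g & l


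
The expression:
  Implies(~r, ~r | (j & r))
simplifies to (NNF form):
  True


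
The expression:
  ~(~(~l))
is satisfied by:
  {l: False}


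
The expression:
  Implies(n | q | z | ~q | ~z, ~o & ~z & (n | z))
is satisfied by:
  {n: True, o: False, z: False}


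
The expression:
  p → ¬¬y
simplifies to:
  y ∨ ¬p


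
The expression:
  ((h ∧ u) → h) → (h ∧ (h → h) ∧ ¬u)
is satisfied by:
  {h: True, u: False}


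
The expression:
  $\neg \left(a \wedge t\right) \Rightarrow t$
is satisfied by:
  {t: True}


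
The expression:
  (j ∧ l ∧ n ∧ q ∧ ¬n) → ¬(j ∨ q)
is always true.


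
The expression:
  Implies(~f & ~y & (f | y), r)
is always true.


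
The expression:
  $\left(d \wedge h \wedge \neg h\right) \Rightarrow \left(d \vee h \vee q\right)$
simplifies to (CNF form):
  $\text{True}$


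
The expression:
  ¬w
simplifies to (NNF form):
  ¬w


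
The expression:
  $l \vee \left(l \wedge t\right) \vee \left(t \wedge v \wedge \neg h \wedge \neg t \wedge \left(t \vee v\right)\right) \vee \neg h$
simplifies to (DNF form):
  $l \vee \neg h$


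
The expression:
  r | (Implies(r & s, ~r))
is always true.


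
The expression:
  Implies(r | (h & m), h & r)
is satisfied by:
  {m: False, r: False, h: False}
  {h: True, m: False, r: False}
  {m: True, h: False, r: False}
  {r: True, h: True, m: False}
  {r: True, h: True, m: True}


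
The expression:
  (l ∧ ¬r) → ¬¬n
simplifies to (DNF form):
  n ∨ r ∨ ¬l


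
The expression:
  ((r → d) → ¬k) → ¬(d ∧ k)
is always true.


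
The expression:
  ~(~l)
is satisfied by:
  {l: True}


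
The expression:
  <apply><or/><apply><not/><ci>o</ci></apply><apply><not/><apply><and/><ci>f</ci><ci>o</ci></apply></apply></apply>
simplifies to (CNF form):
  <apply><or/><apply><not/><ci>f</ci></apply><apply><not/><ci>o</ci></apply></apply>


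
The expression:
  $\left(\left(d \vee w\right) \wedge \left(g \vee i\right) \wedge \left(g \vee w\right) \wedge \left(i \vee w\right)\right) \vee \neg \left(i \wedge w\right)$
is always true.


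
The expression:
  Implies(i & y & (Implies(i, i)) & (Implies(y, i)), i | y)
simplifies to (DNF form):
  True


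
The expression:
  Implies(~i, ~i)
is always true.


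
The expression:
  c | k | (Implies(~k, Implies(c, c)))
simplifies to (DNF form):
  True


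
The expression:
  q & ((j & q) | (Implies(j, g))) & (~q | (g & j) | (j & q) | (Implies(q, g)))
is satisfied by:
  {g: True, j: True, q: True}
  {g: True, q: True, j: False}
  {j: True, q: True, g: False}


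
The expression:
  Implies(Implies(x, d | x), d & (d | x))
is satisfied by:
  {d: True}


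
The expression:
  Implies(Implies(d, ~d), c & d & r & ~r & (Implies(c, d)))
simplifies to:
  d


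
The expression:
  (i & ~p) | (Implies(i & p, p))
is always true.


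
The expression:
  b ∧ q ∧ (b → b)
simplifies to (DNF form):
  b ∧ q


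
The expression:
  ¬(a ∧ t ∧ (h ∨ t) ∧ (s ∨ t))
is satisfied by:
  {t: False, a: False}
  {a: True, t: False}
  {t: True, a: False}


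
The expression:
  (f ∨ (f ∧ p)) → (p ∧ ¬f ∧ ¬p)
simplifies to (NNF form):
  ¬f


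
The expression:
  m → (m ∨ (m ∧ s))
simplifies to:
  True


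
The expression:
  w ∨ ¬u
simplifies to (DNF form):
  w ∨ ¬u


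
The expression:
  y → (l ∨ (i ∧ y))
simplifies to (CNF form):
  i ∨ l ∨ ¬y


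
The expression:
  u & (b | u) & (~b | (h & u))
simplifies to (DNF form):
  (h & u) | (u & ~b)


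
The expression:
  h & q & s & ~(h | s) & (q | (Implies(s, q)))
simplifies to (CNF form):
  False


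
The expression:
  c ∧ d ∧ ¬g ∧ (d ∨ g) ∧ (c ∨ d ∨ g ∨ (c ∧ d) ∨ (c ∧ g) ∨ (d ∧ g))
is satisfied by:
  {c: True, d: True, g: False}


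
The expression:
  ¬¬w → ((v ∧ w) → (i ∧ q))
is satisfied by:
  {q: True, i: True, w: False, v: False}
  {q: True, i: False, w: False, v: False}
  {i: True, q: False, w: False, v: False}
  {q: False, i: False, w: False, v: False}
  {q: True, v: True, i: True, w: False}
  {q: True, v: True, i: False, w: False}
  {v: True, i: True, q: False, w: False}
  {v: True, q: False, i: False, w: False}
  {q: True, w: True, i: True, v: False}
  {q: True, w: True, i: False, v: False}
  {w: True, i: True, q: False, v: False}
  {w: True, q: False, i: False, v: False}
  {q: True, v: True, w: True, i: True}


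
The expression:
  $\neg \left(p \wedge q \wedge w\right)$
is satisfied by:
  {p: False, q: False, w: False}
  {w: True, p: False, q: False}
  {q: True, p: False, w: False}
  {w: True, q: True, p: False}
  {p: True, w: False, q: False}
  {w: True, p: True, q: False}
  {q: True, p: True, w: False}


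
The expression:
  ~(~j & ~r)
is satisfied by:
  {r: True, j: True}
  {r: True, j: False}
  {j: True, r: False}


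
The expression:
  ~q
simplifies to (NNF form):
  ~q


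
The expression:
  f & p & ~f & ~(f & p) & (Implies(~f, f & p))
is never true.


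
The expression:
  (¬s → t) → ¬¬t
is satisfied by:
  {t: True, s: False}
  {s: False, t: False}
  {s: True, t: True}


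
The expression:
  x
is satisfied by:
  {x: True}


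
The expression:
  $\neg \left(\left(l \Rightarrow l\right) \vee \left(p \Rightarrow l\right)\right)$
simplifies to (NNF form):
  $\text{False}$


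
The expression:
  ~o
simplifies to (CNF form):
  ~o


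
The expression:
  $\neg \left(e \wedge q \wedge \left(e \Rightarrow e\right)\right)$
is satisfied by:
  {e: False, q: False}
  {q: True, e: False}
  {e: True, q: False}


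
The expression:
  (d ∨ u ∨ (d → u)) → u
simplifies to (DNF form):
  u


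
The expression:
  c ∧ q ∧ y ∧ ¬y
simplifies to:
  False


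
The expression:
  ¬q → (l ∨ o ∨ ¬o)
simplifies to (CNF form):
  True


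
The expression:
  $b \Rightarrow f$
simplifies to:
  $f \vee \neg b$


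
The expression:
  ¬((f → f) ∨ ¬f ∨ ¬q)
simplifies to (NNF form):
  False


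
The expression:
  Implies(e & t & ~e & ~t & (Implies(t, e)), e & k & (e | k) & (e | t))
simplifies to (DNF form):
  True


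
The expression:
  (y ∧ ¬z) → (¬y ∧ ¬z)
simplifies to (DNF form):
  z ∨ ¬y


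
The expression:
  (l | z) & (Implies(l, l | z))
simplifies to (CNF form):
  l | z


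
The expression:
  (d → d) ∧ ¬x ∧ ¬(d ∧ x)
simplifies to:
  ¬x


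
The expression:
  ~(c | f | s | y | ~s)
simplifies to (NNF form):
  False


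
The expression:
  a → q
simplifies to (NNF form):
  q ∨ ¬a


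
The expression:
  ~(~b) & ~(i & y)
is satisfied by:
  {b: True, y: False, i: False}
  {b: True, i: True, y: False}
  {b: True, y: True, i: False}


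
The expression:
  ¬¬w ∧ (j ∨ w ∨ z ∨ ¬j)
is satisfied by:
  {w: True}


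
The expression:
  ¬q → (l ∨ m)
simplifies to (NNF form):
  l ∨ m ∨ q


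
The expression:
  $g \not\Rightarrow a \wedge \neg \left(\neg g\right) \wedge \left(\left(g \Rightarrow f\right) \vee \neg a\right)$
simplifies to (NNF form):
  $g \wedge \neg a$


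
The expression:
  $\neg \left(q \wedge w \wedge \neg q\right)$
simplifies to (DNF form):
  $\text{True}$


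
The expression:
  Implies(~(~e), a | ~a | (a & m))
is always true.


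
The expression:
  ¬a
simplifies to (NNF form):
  ¬a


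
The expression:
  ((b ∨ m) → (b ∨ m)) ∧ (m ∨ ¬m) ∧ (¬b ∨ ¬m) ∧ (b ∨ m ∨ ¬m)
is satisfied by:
  {m: False, b: False}
  {b: True, m: False}
  {m: True, b: False}


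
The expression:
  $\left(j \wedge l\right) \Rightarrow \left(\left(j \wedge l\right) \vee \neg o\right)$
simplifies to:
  $\text{True}$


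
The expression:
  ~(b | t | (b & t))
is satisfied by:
  {t: False, b: False}


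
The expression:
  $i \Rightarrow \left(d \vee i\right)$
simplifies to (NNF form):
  $\text{True}$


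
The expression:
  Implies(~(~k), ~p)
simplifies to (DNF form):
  ~k | ~p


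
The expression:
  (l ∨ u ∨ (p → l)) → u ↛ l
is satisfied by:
  {u: True, p: True, l: False}
  {u: True, l: False, p: False}
  {p: True, l: False, u: False}


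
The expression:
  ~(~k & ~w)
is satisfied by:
  {k: True, w: True}
  {k: True, w: False}
  {w: True, k: False}


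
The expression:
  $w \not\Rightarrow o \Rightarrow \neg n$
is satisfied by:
  {o: True, w: False, n: False}
  {w: False, n: False, o: False}
  {n: True, o: True, w: False}
  {n: True, w: False, o: False}
  {o: True, w: True, n: False}
  {w: True, o: False, n: False}
  {n: True, w: True, o: True}


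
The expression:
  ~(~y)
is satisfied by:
  {y: True}


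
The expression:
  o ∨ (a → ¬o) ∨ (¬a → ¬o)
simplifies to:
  True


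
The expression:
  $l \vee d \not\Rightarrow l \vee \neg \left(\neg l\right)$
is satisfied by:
  {d: True, l: True}
  {d: True, l: False}
  {l: True, d: False}


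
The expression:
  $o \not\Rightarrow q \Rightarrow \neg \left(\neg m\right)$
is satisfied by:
  {q: True, m: True, o: False}
  {q: True, o: False, m: False}
  {m: True, o: False, q: False}
  {m: False, o: False, q: False}
  {q: True, m: True, o: True}
  {q: True, o: True, m: False}
  {m: True, o: True, q: False}


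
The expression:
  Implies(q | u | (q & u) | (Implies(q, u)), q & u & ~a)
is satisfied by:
  {u: True, q: True, a: False}


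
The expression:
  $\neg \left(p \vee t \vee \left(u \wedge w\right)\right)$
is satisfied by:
  {p: False, t: False, w: False, u: False}
  {u: True, p: False, t: False, w: False}
  {w: True, p: False, t: False, u: False}


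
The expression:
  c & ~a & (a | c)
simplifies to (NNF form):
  c & ~a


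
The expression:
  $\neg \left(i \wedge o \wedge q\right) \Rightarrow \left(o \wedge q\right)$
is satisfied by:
  {o: True, q: True}


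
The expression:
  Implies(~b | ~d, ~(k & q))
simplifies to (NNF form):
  ~k | ~q | (b & d)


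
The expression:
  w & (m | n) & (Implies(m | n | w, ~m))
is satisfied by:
  {w: True, n: True, m: False}


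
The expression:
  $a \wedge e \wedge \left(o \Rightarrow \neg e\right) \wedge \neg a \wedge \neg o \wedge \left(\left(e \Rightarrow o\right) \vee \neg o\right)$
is never true.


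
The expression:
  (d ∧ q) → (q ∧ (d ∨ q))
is always true.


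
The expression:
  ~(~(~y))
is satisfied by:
  {y: False}


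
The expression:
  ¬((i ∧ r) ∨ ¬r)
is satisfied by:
  {r: True, i: False}


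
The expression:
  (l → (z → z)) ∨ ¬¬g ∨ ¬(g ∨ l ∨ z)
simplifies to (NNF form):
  True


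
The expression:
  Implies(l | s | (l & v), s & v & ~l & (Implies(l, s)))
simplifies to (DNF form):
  (v & ~l) | (~l & ~s)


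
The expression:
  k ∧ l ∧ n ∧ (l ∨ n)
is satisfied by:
  {k: True, n: True, l: True}


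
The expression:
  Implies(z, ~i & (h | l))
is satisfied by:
  {l: True, h: True, z: False, i: False}
  {l: True, h: False, z: False, i: False}
  {h: True, i: False, l: False, z: False}
  {i: False, h: False, l: False, z: False}
  {i: True, l: True, h: True, z: False}
  {i: True, l: True, h: False, z: False}
  {i: True, h: True, l: False, z: False}
  {i: True, h: False, l: False, z: False}
  {z: True, l: True, h: True, i: False}
  {z: True, l: True, h: False, i: False}
  {z: True, h: True, l: False, i: False}


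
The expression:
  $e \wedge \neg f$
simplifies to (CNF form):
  $e \wedge \neg f$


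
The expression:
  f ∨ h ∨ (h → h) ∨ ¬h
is always true.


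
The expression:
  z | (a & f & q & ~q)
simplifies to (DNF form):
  z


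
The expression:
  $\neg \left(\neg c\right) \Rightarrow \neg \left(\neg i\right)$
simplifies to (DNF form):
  $i \vee \neg c$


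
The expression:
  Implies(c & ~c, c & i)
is always true.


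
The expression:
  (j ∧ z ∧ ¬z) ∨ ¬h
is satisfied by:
  {h: False}


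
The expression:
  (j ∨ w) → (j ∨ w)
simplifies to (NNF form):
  True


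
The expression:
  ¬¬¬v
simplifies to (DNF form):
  ¬v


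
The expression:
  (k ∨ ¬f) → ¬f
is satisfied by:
  {k: False, f: False}
  {f: True, k: False}
  {k: True, f: False}


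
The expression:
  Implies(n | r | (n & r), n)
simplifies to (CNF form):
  n | ~r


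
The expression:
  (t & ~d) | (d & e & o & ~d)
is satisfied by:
  {t: True, d: False}


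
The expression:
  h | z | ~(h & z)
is always true.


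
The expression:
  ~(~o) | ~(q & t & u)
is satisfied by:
  {o: True, u: False, t: False, q: False}
  {o: False, u: False, t: False, q: False}
  {q: True, o: True, u: False, t: False}
  {q: True, o: False, u: False, t: False}
  {o: True, t: True, q: False, u: False}
  {t: True, q: False, u: False, o: False}
  {q: True, t: True, o: True, u: False}
  {q: True, t: True, o: False, u: False}
  {o: True, u: True, q: False, t: False}
  {u: True, q: False, t: False, o: False}
  {o: True, q: True, u: True, t: False}
  {q: True, u: True, o: False, t: False}
  {o: True, t: True, u: True, q: False}
  {t: True, u: True, q: False, o: False}
  {q: True, t: True, u: True, o: True}


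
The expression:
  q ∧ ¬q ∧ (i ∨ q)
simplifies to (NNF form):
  False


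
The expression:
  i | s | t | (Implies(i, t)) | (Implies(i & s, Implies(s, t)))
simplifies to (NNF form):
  True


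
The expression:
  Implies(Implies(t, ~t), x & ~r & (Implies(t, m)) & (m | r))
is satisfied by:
  {x: True, t: True, m: True, r: False}
  {x: True, t: True, m: False, r: False}
  {t: True, m: True, r: False, x: False}
  {t: True, m: False, r: False, x: False}
  {x: True, t: True, r: True, m: True}
  {x: True, t: True, r: True, m: False}
  {t: True, r: True, m: True, x: False}
  {t: True, r: True, m: False, x: False}
  {x: True, r: False, m: True, t: False}


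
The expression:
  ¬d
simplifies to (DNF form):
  ¬d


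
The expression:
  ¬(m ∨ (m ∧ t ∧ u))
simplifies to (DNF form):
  ¬m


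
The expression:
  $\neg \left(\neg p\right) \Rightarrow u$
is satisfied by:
  {u: True, p: False}
  {p: False, u: False}
  {p: True, u: True}


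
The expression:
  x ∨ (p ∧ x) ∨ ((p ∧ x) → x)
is always true.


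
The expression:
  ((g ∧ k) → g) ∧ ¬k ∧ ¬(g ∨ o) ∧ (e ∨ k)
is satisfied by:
  {e: True, g: False, o: False, k: False}


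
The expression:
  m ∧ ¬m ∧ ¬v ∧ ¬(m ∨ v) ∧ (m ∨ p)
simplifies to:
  False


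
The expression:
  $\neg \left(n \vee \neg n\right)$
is never true.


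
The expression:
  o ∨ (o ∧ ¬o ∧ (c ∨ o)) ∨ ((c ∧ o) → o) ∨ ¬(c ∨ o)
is always true.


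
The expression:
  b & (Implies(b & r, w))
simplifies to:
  b & (w | ~r)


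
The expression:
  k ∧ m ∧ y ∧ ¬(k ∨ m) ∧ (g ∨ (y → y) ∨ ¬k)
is never true.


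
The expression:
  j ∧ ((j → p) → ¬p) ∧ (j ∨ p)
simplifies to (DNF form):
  j ∧ ¬p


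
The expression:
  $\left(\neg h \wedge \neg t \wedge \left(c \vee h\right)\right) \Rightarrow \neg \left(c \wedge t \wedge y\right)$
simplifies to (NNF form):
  $\text{True}$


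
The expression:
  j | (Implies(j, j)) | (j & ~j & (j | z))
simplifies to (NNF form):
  True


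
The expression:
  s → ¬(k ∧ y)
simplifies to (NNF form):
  ¬k ∨ ¬s ∨ ¬y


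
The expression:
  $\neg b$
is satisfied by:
  {b: False}


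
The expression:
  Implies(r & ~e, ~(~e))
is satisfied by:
  {e: True, r: False}
  {r: False, e: False}
  {r: True, e: True}


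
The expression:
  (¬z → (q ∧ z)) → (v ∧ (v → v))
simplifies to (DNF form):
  v ∨ ¬z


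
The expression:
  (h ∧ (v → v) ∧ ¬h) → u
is always true.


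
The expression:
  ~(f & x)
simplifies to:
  ~f | ~x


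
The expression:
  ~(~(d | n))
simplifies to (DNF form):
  d | n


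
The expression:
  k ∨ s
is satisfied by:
  {k: True, s: True}
  {k: True, s: False}
  {s: True, k: False}


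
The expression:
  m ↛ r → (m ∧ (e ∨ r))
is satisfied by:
  {r: True, e: True, m: False}
  {r: True, m: False, e: False}
  {e: True, m: False, r: False}
  {e: False, m: False, r: False}
  {r: True, e: True, m: True}
  {r: True, m: True, e: False}
  {e: True, m: True, r: False}


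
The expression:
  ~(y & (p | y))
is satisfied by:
  {y: False}


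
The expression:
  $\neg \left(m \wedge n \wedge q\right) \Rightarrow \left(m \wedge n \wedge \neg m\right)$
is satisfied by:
  {m: True, q: True, n: True}


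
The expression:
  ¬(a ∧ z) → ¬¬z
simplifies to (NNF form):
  z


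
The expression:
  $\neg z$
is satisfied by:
  {z: False}


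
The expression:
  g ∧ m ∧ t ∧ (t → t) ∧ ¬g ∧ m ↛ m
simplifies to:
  False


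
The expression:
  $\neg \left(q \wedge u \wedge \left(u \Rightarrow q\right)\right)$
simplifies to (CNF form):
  $\neg q \vee \neg u$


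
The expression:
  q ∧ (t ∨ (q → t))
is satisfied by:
  {t: True, q: True}


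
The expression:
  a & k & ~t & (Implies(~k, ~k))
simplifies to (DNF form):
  a & k & ~t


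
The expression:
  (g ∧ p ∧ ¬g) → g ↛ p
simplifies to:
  True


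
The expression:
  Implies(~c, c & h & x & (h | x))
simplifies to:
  c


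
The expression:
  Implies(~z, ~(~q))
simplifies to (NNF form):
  q | z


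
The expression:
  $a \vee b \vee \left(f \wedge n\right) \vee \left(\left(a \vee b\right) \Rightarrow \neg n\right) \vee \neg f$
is always true.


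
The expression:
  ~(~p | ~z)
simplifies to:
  p & z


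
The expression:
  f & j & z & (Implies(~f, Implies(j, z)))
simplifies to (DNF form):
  f & j & z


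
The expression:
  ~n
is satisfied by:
  {n: False}


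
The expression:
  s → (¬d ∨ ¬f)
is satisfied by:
  {s: False, d: False, f: False}
  {f: True, s: False, d: False}
  {d: True, s: False, f: False}
  {f: True, d: True, s: False}
  {s: True, f: False, d: False}
  {f: True, s: True, d: False}
  {d: True, s: True, f: False}


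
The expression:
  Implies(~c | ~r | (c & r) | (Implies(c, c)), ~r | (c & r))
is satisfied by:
  {c: True, r: False}
  {r: False, c: False}
  {r: True, c: True}


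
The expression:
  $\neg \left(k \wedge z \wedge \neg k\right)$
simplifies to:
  $\text{True}$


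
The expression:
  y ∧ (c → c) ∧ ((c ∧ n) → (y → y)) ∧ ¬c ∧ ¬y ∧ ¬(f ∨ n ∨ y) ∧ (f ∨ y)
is never true.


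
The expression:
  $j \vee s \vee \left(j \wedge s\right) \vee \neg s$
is always true.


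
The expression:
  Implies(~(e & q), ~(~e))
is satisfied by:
  {e: True}


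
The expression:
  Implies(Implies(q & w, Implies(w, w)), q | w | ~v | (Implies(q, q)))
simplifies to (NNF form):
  True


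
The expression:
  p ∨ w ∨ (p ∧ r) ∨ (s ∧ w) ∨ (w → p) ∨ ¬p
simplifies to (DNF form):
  True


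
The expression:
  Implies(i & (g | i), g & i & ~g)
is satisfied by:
  {i: False}


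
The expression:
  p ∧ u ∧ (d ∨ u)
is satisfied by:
  {p: True, u: True}


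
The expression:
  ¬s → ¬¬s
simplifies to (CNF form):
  s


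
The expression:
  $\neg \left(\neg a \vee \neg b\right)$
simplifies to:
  $a \wedge b$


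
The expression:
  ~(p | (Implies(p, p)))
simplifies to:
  False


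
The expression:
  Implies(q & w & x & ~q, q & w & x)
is always true.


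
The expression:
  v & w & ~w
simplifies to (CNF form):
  False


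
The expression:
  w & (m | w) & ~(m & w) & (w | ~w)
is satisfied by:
  {w: True, m: False}


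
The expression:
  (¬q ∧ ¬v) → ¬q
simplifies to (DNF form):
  True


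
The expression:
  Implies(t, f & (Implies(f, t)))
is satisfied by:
  {f: True, t: False}
  {t: False, f: False}
  {t: True, f: True}
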